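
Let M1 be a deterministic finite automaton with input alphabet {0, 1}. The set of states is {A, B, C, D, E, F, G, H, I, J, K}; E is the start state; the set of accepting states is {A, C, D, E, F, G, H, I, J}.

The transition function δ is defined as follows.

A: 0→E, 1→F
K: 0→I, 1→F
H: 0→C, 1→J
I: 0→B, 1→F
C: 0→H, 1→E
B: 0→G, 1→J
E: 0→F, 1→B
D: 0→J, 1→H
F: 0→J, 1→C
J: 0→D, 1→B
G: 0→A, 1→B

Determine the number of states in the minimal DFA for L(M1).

6

States {I,K} cannot be reached from the start state, so discard them.
Start with accepting vs non-accepting: {A,C,D,E,F,G,H,J} | {B}.
Refine {A,C,D,E,F,G,H,J} on symbol 1: members go to different blocks, giving {A,C,D,F,H} and {E,G,J}.
On input 0, block {A,C,D,F,H} splits into {A,D,F} and {C,H}.
On input 1, block {A,D,F} splits into {D,F} and {A}.
Split {E,G,J} by δ(·,0) → {E,J} and {G}.
Stable partition: {D,F} | {B} | {E,J} | {C,H} | {A} | {G} — 6 equivalence classes.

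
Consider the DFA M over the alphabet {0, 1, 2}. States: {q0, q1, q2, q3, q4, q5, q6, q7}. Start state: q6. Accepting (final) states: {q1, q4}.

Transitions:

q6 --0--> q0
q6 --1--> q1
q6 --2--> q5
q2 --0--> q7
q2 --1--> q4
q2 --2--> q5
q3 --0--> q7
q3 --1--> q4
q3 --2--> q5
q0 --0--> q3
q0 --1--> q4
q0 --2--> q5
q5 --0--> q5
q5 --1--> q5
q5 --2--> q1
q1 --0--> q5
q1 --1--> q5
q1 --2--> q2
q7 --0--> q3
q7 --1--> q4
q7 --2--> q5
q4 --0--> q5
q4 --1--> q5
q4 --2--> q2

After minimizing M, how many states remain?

3

Every state is reachable, so we keep all 8.
Start with accepting vs non-accepting: {q1,q4} | {q0,q2,q3,q5,q6,q7}.
On input 1, block {q0,q2,q3,q5,q6,q7} splits into {q0,q2,q3,q6,q7} and {q5}.
No further refinement is possible. Final partition (3 blocks): {q1,q4} | {q0,q2,q3,q6,q7} | {q5}.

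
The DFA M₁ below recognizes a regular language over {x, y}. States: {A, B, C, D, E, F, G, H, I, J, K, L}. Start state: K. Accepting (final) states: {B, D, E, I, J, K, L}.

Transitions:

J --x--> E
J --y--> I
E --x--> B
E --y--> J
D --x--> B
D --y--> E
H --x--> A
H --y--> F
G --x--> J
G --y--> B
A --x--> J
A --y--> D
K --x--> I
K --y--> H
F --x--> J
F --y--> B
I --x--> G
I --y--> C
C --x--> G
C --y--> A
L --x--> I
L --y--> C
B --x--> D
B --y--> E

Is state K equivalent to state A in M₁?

States {L} cannot be reached from the start state, so discard them.
Start with accepting vs non-accepting: {B,D,E,I,J,K} | {A,C,F,G,H}.
Split {B,D,E,I,J,K} by δ(·,x) → {B,D,E,J,K} and {I}.
On input x, block {B,D,E,J,K} splits into {B,D,E,J} and {K}.
Split {B,D,E,J} by δ(·,y) → {B,D,E} and {J}.
Refine {B,D,E} on symbol y: members go to different blocks, giving {B,D} and {E}.
On input x, block {A,C,F,G,H} splits into {A,F,G} and {C,H}.
No further refinement is possible. Final partition (7 blocks): {B,D} | {A,F,G} | {I} | {K} | {J} | {E} | {C,H}.
K and A end up in different blocks, so they are distinguishable. For instance, the string 'ε' is accepted from only K.

No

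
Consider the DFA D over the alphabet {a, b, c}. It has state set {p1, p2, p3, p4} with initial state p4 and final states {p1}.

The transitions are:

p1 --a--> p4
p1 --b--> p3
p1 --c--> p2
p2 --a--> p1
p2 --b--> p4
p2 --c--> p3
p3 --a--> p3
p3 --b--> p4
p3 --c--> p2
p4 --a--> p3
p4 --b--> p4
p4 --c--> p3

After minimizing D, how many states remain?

4

Every state is reachable, so we keep all 4.
Start with accepting vs non-accepting: {p1} | {p2,p3,p4}.
Refine {p2,p3,p4} on symbol a: members go to different blocks, giving {p3,p4} and {p2}.
Refine {p3,p4} on symbol c: members go to different blocks, giving {p3} and {p4}.
The partition is now stable with 4 blocks: {p1} | {p3} | {p2} | {p4}.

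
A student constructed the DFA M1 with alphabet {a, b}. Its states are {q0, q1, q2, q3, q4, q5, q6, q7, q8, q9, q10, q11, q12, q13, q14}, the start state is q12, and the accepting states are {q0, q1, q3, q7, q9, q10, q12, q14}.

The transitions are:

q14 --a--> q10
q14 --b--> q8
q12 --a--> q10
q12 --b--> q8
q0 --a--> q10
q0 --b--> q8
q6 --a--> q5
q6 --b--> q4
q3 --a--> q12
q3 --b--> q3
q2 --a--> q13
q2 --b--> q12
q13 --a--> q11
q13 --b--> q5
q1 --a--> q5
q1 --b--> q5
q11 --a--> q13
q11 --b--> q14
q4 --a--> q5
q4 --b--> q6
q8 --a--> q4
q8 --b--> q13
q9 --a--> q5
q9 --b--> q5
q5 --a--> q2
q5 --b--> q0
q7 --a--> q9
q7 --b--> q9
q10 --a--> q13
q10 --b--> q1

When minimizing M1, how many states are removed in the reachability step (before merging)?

Starting at q12 and following transitions, the reachable set is {q0, q1, q2, q4, q5, q6, q8, q10, q11, q12, q13, q14}. That leaves q3, q7, q9 unreachable — 3 in total.

3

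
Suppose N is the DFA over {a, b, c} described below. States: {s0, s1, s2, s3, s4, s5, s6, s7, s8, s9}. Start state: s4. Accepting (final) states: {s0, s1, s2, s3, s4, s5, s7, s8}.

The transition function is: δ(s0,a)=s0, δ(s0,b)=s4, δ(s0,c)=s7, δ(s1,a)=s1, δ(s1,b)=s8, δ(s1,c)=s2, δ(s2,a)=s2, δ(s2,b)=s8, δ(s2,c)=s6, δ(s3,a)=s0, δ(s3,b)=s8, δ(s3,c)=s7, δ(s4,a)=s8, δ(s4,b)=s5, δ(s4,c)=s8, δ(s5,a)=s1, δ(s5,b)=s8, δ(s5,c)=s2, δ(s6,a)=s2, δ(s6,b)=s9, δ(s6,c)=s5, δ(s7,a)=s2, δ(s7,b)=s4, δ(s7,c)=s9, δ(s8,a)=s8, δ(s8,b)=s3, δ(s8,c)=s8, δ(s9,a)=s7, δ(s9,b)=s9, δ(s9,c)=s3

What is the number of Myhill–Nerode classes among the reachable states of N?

4

Every state is reachable, so we keep all 10.
Start with accepting vs non-accepting: {s0,s1,s2,s3,s4,s5,s7,s8} | {s6,s9}.
On input c, block {s0,s1,s2,s3,s4,s5,s7,s8} splits into {s0,s1,s3,s4,s5,s8} and {s2,s7}.
On input c, block {s0,s1,s3,s4,s5,s8} splits into {s0,s1,s3,s5} and {s4,s8}.
Stable partition: {s0,s1,s3,s5} | {s6,s9} | {s2,s7} | {s4,s8} — 4 equivalence classes.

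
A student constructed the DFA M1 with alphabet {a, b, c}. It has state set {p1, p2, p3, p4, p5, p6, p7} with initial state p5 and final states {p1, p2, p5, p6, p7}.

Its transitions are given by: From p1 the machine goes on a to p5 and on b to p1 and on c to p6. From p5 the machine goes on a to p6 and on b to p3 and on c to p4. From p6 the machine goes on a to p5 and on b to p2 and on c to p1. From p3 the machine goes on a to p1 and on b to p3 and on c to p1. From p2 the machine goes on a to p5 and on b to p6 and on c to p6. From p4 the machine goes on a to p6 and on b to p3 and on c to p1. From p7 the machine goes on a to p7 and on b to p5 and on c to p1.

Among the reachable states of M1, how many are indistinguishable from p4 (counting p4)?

2

Reachable states from the start: {p1,p2,p3,p4,p5,p6}. Unreachable: {p7} — drop them.
P0 = {p1,p2,p5,p6} | {p3,p4}.
Refine {p1,p2,p5,p6} on symbol b: members go to different blocks, giving {p1,p2,p6} and {p5}.
No further refinement is possible. Final partition (3 blocks): {p1,p2,p6} | {p3,p4} | {p5}.
The equivalence class containing p4 is {p3,p4}, of size 2.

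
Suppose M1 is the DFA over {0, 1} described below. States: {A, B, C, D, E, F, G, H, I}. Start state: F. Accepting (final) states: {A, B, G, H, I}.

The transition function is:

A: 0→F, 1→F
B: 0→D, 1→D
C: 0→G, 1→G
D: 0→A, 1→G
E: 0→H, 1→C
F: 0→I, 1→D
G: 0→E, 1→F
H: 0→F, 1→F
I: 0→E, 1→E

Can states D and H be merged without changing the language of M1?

No

Reachable states from the start: {A,C,D,E,F,G,H,I}. Unreachable: {B} — drop them.
P0 = {A,G,H,I} | {C,D,E,F}.
Refine {C,D,E,F} on symbol 1: members go to different blocks, giving {C,D} and {E,F}.
The partition is now stable with 3 blocks: {A,G,H,I} | {C,D} | {E,F}.
D and H end up in different blocks, so they are distinguishable. For instance, the string 'ε' is accepted from only H.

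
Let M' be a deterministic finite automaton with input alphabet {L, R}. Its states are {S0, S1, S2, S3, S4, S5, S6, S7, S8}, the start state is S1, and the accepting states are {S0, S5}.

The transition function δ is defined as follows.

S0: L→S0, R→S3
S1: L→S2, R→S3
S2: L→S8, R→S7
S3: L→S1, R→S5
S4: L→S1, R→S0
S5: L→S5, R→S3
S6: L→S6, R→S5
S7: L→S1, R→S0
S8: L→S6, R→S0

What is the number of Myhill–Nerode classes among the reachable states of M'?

5

States {S4} cannot be reached from the start state, so discard them.
P0 = {S0,S5} | {S1,S2,S3,S6,S7,S8}.
Split {S1,S2,S3,S6,S7,S8} by δ(·,R) → {S3,S6,S7,S8} and {S1,S2}.
On input L, block {S3,S6,S7,S8} splits into {S3,S7} and {S6,S8}.
Split {S1,S2} by δ(·,L) → {S1} and {S2}.
Stable partition: {S0,S5} | {S3,S7} | {S1} | {S6,S8} | {S2} — 5 equivalence classes.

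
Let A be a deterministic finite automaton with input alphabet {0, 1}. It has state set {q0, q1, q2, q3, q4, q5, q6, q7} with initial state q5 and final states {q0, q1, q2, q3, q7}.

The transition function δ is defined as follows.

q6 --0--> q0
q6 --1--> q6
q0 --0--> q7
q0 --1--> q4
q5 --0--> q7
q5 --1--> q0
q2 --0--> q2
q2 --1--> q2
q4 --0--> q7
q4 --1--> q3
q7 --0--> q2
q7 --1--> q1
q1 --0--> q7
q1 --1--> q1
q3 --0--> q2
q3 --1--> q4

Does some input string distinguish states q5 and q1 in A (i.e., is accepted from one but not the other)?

First remove the unreachable states {q6}; 7 states remain.
P0 = {q0,q1,q2,q3,q7} | {q4,q5}.
Refine {q0,q1,q2,q3,q7} on symbol 1: members go to different blocks, giving {q1,q2,q7} and {q0,q3}.
Stable partition: {q1,q2,q7} | {q4,q5} | {q0,q3} — 3 equivalence classes.
q5 and q1 end up in different blocks, so they are distinguishable. For instance, the string 'ε' is accepted from only q1.

Yes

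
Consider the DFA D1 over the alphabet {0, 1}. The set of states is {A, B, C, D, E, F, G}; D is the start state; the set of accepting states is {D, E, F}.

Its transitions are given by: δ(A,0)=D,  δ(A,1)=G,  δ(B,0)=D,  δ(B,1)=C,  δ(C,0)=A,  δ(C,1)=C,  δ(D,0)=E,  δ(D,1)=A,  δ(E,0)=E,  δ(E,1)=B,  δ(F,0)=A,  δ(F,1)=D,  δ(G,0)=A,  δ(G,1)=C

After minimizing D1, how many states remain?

Reachable states from the start: {A,B,C,D,E,G}. Unreachable: {F} — drop them.
P0 = {D,E} | {A,B,C,G}.
On input 0, block {A,B,C,G} splits into {A,B} and {C,G}.
No further refinement is possible. Final partition (3 blocks): {D,E} | {A,B} | {C,G}.

3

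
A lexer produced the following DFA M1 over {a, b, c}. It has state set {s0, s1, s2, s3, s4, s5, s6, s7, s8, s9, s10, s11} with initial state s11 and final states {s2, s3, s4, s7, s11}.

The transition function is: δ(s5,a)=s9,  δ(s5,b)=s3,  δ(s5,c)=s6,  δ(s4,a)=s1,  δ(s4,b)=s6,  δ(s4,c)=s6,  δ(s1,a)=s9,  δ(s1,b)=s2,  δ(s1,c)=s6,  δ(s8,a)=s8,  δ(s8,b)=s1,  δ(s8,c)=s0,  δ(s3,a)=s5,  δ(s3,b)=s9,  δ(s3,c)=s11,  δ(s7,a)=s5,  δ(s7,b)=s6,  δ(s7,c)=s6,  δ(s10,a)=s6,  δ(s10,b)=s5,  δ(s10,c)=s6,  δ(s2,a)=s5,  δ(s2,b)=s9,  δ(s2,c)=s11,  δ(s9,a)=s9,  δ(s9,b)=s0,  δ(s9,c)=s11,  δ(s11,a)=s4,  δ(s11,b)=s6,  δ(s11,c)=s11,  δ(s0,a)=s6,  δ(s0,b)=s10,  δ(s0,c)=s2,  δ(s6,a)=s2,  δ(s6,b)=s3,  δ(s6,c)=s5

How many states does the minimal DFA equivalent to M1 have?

8

First remove the unreachable states {s7,s8}; 10 states remain.
Start with accepting vs non-accepting: {s2,s3,s4,s11} | {s0,s1,s5,s6,s9,s10}.
On input a, block {s2,s3,s4,s11} splits into {s2,s3,s4} and {s11}.
Refine {s2,s3,s4} on symbol c: members go to different blocks, giving {s2,s3} and {s4}.
Refine {s0,s1,s5,s6,s9,s10} on symbol a: members go to different blocks, giving {s0,s1,s5,s9,s10} and {s6}.
Refine {s0,s1,s5,s9,s10} on symbol a: members go to different blocks, giving {s1,s5,s9} and {s0,s10}.
Refine {s1,s5,s9} on symbol b: members go to different blocks, giving {s1,s5} and {s9}.
Split {s0,s10} by δ(·,b) → {s0} and {s10}.
Stable partition: {s2,s3} | {s1,s5} | {s11} | {s4} | {s6} | {s0} | {s9} | {s10} — 8 equivalence classes.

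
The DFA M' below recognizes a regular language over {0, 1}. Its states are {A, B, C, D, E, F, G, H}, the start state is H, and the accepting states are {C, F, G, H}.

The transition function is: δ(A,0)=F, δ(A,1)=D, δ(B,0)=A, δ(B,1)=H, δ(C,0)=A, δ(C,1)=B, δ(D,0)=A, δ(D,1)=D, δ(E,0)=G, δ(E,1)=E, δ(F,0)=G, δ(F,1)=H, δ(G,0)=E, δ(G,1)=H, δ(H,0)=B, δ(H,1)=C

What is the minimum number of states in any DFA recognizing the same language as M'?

Every state is reachable, so we keep all 8.
Start with accepting vs non-accepting: {C,F,G,H} | {A,B,D,E}.
On input 0, block {C,F,G,H} splits into {C,G,H} and {F}.
Split {C,G,H} by δ(·,1) → {G,H} and {C}.
Split {G,H} by δ(·,1) → {G} and {H}.
Split {A,B,D,E} by δ(·,0) → {B,D} and {A} and {E}.
Split {B,D} by δ(·,1) → {B} and {D}.
The partition is now stable with 8 blocks: {G} | {B} | {F} | {C} | {H} | {A} | {E} | {D}.

8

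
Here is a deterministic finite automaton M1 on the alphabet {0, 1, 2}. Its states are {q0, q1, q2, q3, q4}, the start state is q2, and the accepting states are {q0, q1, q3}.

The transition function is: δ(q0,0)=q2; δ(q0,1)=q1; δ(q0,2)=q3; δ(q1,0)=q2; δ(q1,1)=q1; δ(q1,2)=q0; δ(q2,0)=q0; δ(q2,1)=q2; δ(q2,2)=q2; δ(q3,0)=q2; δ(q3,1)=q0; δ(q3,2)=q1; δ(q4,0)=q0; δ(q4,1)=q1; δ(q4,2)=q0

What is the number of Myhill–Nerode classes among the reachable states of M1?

States {q4} cannot be reached from the start state, so discard them.
P0 = {q0,q1,q3} | {q2}.
No further refinement is possible. Final partition (2 blocks): {q0,q1,q3} | {q2}.

2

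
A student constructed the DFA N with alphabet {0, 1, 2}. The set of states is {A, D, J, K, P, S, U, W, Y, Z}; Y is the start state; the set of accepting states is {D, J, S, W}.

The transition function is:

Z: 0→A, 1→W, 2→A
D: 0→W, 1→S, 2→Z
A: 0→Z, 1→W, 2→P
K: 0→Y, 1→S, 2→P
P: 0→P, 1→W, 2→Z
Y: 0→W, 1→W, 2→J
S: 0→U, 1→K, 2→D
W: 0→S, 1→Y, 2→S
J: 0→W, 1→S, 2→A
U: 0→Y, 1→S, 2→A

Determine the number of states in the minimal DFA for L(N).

6

Every state is reachable, so we keep all 10.
Start with accepting vs non-accepting: {D,J,S,W} | {A,K,P,U,Y,Z}.
Refine {D,J,S,W} on symbol 0: members go to different blocks, giving {D,J,W} and {S}.
Refine {D,J,W} on symbol 0: members go to different blocks, giving {D,J} and {W}.
Refine {A,K,P,U,Y,Z} on symbol 0: members go to different blocks, giving {A,K,P,U,Z} and {Y}.
Refine {A,K,P,U,Z} on symbol 0: members go to different blocks, giving {A,P,Z} and {K,U}.
The partition is now stable with 6 blocks: {D,J} | {A,P,Z} | {S} | {W} | {Y} | {K,U}.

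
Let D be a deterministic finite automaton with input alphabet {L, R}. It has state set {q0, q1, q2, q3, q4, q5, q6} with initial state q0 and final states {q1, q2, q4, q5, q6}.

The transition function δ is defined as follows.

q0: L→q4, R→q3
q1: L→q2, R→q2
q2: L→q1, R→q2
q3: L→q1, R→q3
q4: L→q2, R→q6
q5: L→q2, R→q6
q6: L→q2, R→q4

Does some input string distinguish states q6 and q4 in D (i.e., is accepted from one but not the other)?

First remove the unreachable states {q5}; 6 states remain.
P0 = {q1,q2,q4,q6} | {q0,q3}.
Stable partition: {q1,q2,q4,q6} | {q0,q3} — 2 equivalence classes.
q6 and q4 lie in the same block of the stable partition, so they are equivalent — no string distinguishes them.

No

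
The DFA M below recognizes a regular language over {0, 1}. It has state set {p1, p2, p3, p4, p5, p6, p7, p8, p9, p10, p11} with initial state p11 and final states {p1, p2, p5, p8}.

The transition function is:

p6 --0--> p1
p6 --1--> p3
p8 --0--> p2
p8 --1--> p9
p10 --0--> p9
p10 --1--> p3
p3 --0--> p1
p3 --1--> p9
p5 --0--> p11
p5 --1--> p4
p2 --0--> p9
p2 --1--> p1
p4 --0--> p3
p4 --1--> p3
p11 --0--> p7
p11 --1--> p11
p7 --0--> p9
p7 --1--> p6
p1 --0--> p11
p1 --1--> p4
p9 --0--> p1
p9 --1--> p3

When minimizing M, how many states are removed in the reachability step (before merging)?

Starting at p11 and following transitions, the reachable set is {p1, p3, p4, p6, p7, p9, p11}. That leaves p2, p5, p8, p10 unreachable — 4 in total.

4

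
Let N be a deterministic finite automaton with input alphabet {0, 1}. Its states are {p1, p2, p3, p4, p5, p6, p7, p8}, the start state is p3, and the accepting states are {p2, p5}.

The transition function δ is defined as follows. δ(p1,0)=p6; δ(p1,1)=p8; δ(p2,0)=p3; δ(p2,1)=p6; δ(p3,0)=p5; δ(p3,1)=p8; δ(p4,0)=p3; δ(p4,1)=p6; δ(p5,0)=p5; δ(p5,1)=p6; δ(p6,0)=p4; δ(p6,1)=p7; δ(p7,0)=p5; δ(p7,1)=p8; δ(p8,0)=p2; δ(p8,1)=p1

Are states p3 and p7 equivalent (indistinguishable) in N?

Yes

Initial partition by acceptance: {p2,p5} | {p1,p3,p4,p6,p7,p8}.
Split {p2,p5} by δ(·,0) → {p2} and {p5}.
On input 0, block {p1,p3,p4,p6,p7,p8} splits into {p1,p4,p6} and {p3,p7} and {p8}.
Refine {p1,p4,p6} on symbol 0: members go to different blocks, giving {p1,p6} and {p4}.
Split {p1,p6} by δ(·,0) → {p1} and {p6}.
Stable partition: {p2} | {p1} | {p5} | {p3,p7} | {p8} | {p4} | {p6} — 7 equivalence classes.
p3 and p7 lie in the same block of the stable partition, so they are equivalent — no string distinguishes them.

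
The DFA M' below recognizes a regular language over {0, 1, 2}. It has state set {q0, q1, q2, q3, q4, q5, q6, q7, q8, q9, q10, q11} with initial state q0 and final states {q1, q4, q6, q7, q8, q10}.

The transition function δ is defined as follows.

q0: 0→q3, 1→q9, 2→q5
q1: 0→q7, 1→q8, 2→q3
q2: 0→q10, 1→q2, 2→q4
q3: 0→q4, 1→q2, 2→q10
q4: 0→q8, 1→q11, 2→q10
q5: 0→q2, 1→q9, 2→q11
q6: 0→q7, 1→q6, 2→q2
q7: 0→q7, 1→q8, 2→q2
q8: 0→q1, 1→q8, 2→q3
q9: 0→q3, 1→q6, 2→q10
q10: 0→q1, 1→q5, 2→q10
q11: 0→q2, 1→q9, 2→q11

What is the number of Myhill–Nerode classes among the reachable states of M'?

Every state is reachable, so we keep all 12.
Initial partition by acceptance: {q1,q4,q6,q7,q8,q10} | {q0,q2,q3,q5,q9,q11}.
On input 1, block {q1,q4,q6,q7,q8,q10} splits into {q1,q6,q7,q8} and {q4,q10}.
Split {q0,q2,q3,q5,q9,q11} by δ(·,0) → {q0,q5,q9,q11} and {q2,q3}.
Refine {q0,q5,q9,q11} on symbol 1: members go to different blocks, giving {q0,q5,q11} and {q9}.
Stable partition: {q1,q6,q7,q8} | {q0,q5,q11} | {q4,q10} | {q2,q3} | {q9} — 5 equivalence classes.

5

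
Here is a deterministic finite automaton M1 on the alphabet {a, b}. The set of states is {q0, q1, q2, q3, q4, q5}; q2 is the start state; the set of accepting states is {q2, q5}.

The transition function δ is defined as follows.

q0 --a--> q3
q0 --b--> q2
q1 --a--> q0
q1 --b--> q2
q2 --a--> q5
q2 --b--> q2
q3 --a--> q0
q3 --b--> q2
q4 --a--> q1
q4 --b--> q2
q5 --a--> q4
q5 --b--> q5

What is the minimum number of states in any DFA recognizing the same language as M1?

3

Every state is reachable, so we keep all 6.
Initial partition by acceptance: {q2,q5} | {q0,q1,q3,q4}.
On input a, block {q2,q5} splits into {q2} and {q5}.
The partition is now stable with 3 blocks: {q2} | {q0,q1,q3,q4} | {q5}.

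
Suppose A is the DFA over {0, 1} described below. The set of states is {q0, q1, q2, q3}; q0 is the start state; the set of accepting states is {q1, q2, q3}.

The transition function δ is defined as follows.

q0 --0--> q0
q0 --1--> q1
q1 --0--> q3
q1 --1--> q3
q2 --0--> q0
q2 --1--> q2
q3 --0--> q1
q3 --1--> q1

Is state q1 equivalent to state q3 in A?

Yes

Reachable states from the start: {q0,q1,q3}. Unreachable: {q2} — drop them.
Initial partition by acceptance: {q1,q3} | {q0}.
The partition is now stable with 2 blocks: {q1,q3} | {q0}.
q1 and q3 lie in the same block of the stable partition, so they are equivalent — no string distinguishes them.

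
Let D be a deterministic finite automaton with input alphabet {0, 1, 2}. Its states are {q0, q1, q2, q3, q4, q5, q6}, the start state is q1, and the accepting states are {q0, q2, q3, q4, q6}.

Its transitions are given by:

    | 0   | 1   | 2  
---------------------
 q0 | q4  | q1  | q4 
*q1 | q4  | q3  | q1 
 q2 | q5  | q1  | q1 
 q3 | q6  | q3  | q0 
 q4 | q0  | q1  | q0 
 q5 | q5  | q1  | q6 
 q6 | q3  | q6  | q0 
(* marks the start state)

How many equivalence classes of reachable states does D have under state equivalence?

First remove the unreachable states {q2,q5}; 5 states remain.
Initial partition by acceptance: {q0,q3,q4,q6} | {q1}.
Split {q0,q3,q4,q6} by δ(·,1) → {q0,q4} and {q3,q6}.
Stable partition: {q0,q4} | {q1} | {q3,q6} — 3 equivalence classes.

3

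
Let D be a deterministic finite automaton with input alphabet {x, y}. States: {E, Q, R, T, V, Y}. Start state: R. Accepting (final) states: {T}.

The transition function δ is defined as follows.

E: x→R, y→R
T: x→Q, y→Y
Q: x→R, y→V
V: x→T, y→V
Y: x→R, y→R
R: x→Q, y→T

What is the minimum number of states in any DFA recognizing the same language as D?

5

First remove the unreachable states {E}; 5 states remain.
Start with accepting vs non-accepting: {T} | {Q,R,V,Y}.
Refine {Q,R,V,Y} on symbol x: members go to different blocks, giving {Q,R,Y} and {V}.
On input y, block {Q,R,Y} splits into {Q} and {R} and {Y}.
No further refinement is possible. Final partition (5 blocks): {T} | {Q} | {V} | {R} | {Y}.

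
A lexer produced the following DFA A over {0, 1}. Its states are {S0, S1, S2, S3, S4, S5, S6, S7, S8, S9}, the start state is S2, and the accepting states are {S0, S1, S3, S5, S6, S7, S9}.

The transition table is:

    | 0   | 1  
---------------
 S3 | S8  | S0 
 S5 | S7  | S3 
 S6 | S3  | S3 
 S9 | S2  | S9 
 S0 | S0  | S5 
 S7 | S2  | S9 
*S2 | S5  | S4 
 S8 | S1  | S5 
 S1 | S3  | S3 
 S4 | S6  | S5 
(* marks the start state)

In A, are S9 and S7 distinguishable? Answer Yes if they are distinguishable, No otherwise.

No

P0 = {S0,S1,S3,S5,S6,S7,S9} | {S2,S4,S8}.
On input 0, block {S0,S1,S3,S5,S6,S7,S9} splits into {S0,S1,S5,S6} and {S3,S7,S9}.
On input 0, block {S0,S1,S5,S6} splits into {S1,S5,S6} and {S0}.
Refine {S2,S4,S8} on symbol 1: members go to different blocks, giving {S4,S8} and {S2}.
Refine {S3,S7,S9} on symbol 0: members go to different blocks, giving {S7,S9} and {S3}.
Refine {S1,S5,S6} on symbol 0: members go to different blocks, giving {S1,S6} and {S5}.
Stable partition: {S1,S6} | {S4,S8} | {S7,S9} | {S0} | {S2} | {S3} | {S5} — 7 equivalence classes.
S9 and S7 lie in the same block of the stable partition, so they are equivalent — no string distinguishes them.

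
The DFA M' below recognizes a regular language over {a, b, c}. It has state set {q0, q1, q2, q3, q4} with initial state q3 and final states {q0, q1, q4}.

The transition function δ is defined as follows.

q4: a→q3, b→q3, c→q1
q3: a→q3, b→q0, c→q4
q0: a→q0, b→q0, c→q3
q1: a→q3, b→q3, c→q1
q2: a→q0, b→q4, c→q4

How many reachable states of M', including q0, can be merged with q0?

First remove the unreachable states {q2}; 4 states remain.
Initial partition by acceptance: {q0,q1,q4} | {q3}.
On input a, block {q0,q1,q4} splits into {q1,q4} and {q0}.
The partition is now stable with 3 blocks: {q1,q4} | {q3} | {q0}.
The equivalence class containing q0 is {q0}, of size 1.

1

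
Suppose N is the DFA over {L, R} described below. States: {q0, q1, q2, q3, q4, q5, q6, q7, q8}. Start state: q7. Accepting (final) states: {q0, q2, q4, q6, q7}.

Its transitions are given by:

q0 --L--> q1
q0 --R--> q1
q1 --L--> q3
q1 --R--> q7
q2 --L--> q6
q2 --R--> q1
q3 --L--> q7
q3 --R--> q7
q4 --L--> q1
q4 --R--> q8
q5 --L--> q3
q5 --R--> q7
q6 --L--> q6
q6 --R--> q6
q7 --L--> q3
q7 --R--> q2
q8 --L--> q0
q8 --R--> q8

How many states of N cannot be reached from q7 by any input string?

4

BFS from q7 reaches {q1, q2, q3, q6, q7}; the 4 state(s) q0, q4, q5, q8 are never visited.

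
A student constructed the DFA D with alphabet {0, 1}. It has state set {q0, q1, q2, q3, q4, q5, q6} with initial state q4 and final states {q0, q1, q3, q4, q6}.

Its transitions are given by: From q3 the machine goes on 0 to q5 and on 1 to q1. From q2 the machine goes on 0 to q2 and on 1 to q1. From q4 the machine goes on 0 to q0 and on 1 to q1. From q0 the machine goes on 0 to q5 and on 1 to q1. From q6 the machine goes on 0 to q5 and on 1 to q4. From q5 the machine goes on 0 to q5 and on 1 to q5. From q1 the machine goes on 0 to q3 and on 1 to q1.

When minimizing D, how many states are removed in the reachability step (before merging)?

Starting at q4 and following transitions, the reachable set is {q0, q1, q3, q4, q5}. That leaves q2, q6 unreachable — 2 in total.

2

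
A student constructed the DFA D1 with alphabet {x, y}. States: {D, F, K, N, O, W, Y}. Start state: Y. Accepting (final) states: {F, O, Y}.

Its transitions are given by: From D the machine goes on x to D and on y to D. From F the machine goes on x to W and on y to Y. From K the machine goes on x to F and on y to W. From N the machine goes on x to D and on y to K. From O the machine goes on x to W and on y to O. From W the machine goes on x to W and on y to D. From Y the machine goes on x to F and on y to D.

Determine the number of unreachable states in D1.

3

Starting at Y and following transitions, the reachable set is {D, F, W, Y}. That leaves K, N, O unreachable — 3 in total.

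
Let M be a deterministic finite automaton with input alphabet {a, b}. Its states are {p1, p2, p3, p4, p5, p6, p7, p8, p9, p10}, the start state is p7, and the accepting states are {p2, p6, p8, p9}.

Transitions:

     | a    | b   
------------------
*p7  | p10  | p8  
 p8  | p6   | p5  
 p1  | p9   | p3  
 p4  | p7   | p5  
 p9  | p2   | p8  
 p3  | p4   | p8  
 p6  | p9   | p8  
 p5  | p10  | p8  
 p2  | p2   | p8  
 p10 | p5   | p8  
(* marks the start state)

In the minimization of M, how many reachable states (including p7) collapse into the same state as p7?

First remove the unreachable states {p1,p3,p4}; 7 states remain.
Start with accepting vs non-accepting: {p2,p6,p8,p9} | {p5,p7,p10}.
Split {p2,p6,p8,p9} by δ(·,b) → {p2,p6,p9} and {p8}.
Stable partition: {p2,p6,p9} | {p5,p7,p10} | {p8} — 3 equivalence classes.
State p7 belongs to the block {p5,p7,p10}, which has 3 states.

3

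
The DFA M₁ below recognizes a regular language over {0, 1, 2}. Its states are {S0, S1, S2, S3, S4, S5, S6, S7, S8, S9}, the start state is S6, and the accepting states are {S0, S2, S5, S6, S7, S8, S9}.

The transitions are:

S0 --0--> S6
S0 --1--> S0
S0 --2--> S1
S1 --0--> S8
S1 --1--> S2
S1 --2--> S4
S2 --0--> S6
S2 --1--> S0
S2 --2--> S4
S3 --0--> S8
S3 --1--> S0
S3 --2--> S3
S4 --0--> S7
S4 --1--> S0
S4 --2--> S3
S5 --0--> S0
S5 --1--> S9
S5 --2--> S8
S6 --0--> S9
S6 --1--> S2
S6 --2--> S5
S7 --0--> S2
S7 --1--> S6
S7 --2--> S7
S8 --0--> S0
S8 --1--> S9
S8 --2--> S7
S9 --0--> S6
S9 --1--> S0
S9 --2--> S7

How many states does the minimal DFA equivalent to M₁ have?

4

All states are reachable from the start state.
Start with accepting vs non-accepting: {S0,S2,S5,S6,S7,S8,S9} | {S1,S3,S4}.
Refine {S0,S2,S5,S6,S7,S8,S9} on symbol 2: members go to different blocks, giving {S5,S6,S7,S8,S9} and {S0,S2}.
Refine {S5,S6,S7,S8,S9} on symbol 0: members go to different blocks, giving {S5,S7,S8} and {S6,S9}.
No further refinement is possible. Final partition (4 blocks): {S5,S7,S8} | {S1,S3,S4} | {S0,S2} | {S6,S9}.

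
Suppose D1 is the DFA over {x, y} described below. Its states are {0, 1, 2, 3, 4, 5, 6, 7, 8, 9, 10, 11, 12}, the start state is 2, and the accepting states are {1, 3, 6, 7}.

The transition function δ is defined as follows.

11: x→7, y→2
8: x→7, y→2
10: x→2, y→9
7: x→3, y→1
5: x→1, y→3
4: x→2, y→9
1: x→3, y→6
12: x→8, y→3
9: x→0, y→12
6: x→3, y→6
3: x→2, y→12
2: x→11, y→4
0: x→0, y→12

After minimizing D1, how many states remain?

7

Reachable states from the start: {0,1,2,3,4,6,7,8,9,11,12}. Unreachable: {5,10} — drop them.
P0 = {1,3,6,7} | {0,2,4,8,9,11,12}.
Refine {1,3,6,7} on symbol x: members go to different blocks, giving {1,6,7} and {3}.
On input x, block {0,2,4,8,9,11,12} splits into {0,2,4,9,12} and {8,11}.
Refine {0,2,4,9,12} on symbol x: members go to different blocks, giving {0,4,9} and {2,12}.
Refine {0,4,9} on symbol x: members go to different blocks, giving {0,9} and {4}.
Split {2,12} by δ(·,y) → {2} and {12}.
The partition is now stable with 7 blocks: {1,6,7} | {0,9} | {3} | {8,11} | {2} | {4} | {12}.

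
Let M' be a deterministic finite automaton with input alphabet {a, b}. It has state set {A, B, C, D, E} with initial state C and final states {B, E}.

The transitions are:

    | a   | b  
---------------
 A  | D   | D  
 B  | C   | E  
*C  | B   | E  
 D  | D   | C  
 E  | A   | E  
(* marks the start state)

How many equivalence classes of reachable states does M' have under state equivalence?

5

Every state is reachable, so we keep all 5.
Initial partition by acceptance: {B,E} | {A,C,D}.
Refine {A,C,D} on symbol a: members go to different blocks, giving {A,D} and {C}.
Refine {B,E} on symbol a: members go to different blocks, giving {B} and {E}.
On input b, block {A,D} splits into {A} and {D}.
No further refinement is possible. Final partition (5 blocks): {B} | {A} | {C} | {E} | {D}.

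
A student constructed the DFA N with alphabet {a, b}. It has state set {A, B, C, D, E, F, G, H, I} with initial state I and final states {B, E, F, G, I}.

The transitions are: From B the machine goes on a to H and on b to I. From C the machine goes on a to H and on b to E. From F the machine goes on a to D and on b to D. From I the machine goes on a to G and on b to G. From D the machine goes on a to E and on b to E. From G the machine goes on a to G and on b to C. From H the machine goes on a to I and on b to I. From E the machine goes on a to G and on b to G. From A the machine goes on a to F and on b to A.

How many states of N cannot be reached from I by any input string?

Starting at I and following transitions, the reachable set is {C, E, G, H, I}. That leaves A, B, D, F unreachable — 4 in total.

4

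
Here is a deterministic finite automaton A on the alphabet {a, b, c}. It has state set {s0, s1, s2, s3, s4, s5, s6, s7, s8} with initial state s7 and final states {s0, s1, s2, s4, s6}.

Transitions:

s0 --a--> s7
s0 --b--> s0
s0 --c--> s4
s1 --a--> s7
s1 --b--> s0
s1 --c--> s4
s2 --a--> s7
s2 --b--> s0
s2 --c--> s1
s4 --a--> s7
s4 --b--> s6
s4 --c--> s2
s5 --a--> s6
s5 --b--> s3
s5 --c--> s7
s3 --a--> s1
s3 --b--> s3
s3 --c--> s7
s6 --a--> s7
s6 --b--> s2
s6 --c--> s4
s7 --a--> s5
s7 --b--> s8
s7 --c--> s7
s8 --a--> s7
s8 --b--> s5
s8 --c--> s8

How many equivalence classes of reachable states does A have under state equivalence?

4

Every state is reachable, so we keep all 9.
P0 = {s0,s1,s2,s4,s6} | {s3,s5,s7,s8}.
On input a, block {s3,s5,s7,s8} splits into {s3,s5} and {s7,s8}.
On input a, block {s7,s8} splits into {s7} and {s8}.
Stable partition: {s0,s1,s2,s4,s6} | {s3,s5} | {s7} | {s8} — 4 equivalence classes.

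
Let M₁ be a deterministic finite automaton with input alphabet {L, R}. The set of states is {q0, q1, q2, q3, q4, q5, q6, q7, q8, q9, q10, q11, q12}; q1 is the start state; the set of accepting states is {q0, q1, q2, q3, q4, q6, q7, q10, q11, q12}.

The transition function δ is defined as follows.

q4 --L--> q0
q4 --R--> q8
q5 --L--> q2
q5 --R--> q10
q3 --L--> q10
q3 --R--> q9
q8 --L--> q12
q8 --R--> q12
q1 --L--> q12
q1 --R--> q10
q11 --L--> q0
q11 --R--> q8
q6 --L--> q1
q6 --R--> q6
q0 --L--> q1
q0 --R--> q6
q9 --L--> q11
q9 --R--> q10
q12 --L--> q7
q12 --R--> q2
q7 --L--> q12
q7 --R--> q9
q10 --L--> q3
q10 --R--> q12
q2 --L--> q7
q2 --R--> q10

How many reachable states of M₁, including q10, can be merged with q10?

3

First remove the unreachable states {q4,q5}; 11 states remain.
Initial partition by acceptance: {q0,q1,q2,q3,q6,q7,q10,q11,q12} | {q8,q9}.
Split {q0,q1,q2,q3,q6,q7,q10,q11,q12} by δ(·,R) → {q0,q1,q2,q6,q10,q12} and {q3,q7,q11}.
On input L, block {q0,q1,q2,q6,q10,q12} splits into {q0,q1,q6} and {q2,q10,q12}.
Refine {q0,q1,q6} on symbol L: members go to different blocks, giving {q0,q6} and {q1}.
Refine {q8,q9} on symbol L: members go to different blocks, giving {q8} and {q9}.
Refine {q3,q7,q11} on symbol L: members go to different blocks, giving {q3,q7} and {q11}.
No further refinement is possible. Final partition (7 blocks): {q0,q6} | {q8} | {q3,q7} | {q2,q10,q12} | {q1} | {q9} | {q11}.
State q10 belongs to the block {q2,q10,q12}, which has 3 states.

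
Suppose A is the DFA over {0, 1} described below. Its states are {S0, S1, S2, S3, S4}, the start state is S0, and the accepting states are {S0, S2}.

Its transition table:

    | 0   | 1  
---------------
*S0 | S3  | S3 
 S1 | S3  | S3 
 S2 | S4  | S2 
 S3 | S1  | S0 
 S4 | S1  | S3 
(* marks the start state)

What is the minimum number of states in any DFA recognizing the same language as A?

First remove the unreachable states {S2,S4}; 3 states remain.
Start with accepting vs non-accepting: {S0} | {S1,S3}.
Refine {S1,S3} on symbol 1: members go to different blocks, giving {S1} and {S3}.
The partition is now stable with 3 blocks: {S0} | {S1} | {S3}.

3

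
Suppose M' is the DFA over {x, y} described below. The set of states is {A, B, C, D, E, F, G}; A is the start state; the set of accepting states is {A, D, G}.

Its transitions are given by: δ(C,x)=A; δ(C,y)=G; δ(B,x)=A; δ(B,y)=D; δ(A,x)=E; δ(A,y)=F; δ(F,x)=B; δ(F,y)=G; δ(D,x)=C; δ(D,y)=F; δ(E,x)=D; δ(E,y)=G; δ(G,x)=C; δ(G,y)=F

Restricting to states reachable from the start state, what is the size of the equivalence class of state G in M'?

3

Every state is reachable, so we keep all 7.
Initial partition by acceptance: {A,D,G} | {B,C,E,F}.
Split {B,C,E,F} by δ(·,x) → {B,C,E} and {F}.
The partition is now stable with 3 blocks: {A,D,G} | {B,C,E} | {F}.
State G belongs to the block {A,D,G}, which has 3 states.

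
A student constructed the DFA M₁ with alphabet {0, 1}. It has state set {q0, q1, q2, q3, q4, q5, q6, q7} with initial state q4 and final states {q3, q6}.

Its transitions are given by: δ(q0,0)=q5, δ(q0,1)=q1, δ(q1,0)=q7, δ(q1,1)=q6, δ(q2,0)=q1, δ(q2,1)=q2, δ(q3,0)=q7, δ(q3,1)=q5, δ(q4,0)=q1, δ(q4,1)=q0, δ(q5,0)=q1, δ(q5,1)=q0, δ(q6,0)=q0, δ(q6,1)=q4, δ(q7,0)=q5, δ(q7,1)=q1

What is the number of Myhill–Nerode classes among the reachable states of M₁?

4

States {q2,q3} cannot be reached from the start state, so discard them.
Initial partition by acceptance: {q6} | {q0,q1,q4,q5,q7}.
On input 1, block {q0,q1,q4,q5,q7} splits into {q0,q4,q5,q7} and {q1}.
Split {q0,q4,q5,q7} by δ(·,0) → {q0,q7} and {q4,q5}.
No further refinement is possible. Final partition (4 blocks): {q6} | {q0,q7} | {q1} | {q4,q5}.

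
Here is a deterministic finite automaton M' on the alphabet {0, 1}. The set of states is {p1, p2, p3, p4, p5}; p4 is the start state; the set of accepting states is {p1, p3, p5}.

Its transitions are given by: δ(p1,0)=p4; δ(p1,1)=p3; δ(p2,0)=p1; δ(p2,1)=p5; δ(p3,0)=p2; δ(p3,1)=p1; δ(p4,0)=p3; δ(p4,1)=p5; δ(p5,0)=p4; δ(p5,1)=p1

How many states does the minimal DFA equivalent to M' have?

2

P0 = {p1,p3,p5} | {p2,p4}.
No further refinement is possible. Final partition (2 blocks): {p1,p3,p5} | {p2,p4}.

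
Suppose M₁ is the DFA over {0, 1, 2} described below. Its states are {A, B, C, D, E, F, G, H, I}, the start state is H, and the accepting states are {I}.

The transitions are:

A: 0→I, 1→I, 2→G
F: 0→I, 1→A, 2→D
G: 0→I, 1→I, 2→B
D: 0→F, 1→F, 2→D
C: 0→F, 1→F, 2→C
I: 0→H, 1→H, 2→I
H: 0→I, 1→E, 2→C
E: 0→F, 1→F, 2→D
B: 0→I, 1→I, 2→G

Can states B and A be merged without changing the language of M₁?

P0 = {I} | {A,B,C,D,E,F,G,H}.
Refine {A,B,C,D,E,F,G,H} on symbol 0: members go to different blocks, giving {A,B,F,G,H} and {C,D,E}.
Split {A,B,F,G,H} by δ(·,1) → {A,B,G} and {F} and {H}.
No further refinement is possible. Final partition (5 blocks): {I} | {A,B,G} | {C,D,E} | {F} | {H}.
B and A lie in the same block of the stable partition, so they are equivalent — no string distinguishes them.

Yes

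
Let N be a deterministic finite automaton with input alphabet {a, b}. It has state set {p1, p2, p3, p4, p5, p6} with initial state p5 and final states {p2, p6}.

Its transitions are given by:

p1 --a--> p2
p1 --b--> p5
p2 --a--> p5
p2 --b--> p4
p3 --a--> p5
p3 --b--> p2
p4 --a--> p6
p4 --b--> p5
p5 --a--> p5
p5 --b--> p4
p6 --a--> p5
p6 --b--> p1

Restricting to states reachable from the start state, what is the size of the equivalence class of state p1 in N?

2

First remove the unreachable states {p3}; 5 states remain.
P0 = {p2,p6} | {p1,p4,p5}.
On input a, block {p1,p4,p5} splits into {p1,p4} and {p5}.
Stable partition: {p2,p6} | {p1,p4} | {p5} — 3 equivalence classes.
State p1 belongs to the block {p1,p4}, which has 2 states.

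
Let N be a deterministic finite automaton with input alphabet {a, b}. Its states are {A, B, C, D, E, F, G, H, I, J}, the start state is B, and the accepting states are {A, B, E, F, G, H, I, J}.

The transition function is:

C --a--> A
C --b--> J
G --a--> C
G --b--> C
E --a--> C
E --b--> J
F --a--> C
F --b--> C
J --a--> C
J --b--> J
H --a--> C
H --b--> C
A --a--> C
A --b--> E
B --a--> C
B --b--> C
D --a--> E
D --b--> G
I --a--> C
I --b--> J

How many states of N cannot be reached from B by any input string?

5

No path from B leads to D, F, G, H, I; the other 5 states are all reachable.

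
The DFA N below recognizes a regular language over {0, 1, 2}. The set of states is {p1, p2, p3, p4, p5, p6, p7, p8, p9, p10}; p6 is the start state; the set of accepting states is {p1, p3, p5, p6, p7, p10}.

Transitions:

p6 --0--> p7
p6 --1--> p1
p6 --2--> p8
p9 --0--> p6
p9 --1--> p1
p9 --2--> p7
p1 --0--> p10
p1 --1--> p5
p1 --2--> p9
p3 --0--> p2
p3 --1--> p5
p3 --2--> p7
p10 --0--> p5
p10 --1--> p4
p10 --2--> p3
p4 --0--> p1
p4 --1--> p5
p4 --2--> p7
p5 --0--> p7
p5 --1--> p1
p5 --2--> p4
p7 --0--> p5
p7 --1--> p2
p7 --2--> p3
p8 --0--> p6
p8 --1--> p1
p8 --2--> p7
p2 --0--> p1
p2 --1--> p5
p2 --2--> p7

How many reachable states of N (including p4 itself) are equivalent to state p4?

Start with accepting vs non-accepting: {p1,p3,p5,p6,p7,p10} | {p2,p4,p8,p9}.
On input 0, block {p1,p3,p5,p6,p7,p10} splits into {p1,p5,p6,p7,p10} and {p3}.
Refine {p1,p5,p6,p7,p10} on symbol 1: members go to different blocks, giving {p1,p5,p6} and {p7,p10}.
Stable partition: {p1,p5,p6} | {p2,p4,p8,p9} | {p3} | {p7,p10} — 4 equivalence classes.
The equivalence class containing p4 is {p2,p4,p8,p9}, of size 4.

4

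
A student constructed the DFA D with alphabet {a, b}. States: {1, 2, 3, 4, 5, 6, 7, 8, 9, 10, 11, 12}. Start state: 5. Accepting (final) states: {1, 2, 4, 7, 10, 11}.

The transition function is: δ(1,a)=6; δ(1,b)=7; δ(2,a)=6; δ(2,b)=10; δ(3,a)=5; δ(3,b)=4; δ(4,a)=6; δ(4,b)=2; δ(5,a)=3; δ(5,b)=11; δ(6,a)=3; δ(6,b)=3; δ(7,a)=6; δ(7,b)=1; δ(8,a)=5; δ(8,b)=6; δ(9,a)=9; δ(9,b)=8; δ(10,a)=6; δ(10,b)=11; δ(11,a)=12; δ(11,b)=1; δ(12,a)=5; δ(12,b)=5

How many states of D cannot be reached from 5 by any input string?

Starting at 5 and following transitions, the reachable set is {1, 2, 3, 4, 5, 6, 7, 10, 11, 12}. That leaves 8, 9 unreachable — 2 in total.

2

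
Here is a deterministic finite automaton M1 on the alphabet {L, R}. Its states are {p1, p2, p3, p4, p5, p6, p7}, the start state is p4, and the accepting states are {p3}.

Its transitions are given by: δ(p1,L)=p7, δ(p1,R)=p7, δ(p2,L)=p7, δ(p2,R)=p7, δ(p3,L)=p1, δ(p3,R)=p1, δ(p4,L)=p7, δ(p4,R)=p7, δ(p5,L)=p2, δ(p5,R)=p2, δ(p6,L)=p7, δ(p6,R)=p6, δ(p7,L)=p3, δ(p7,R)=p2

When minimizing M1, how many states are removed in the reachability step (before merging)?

2

BFS from p4 reaches {p1, p2, p3, p4, p7}; the 2 state(s) p5, p6 are never visited.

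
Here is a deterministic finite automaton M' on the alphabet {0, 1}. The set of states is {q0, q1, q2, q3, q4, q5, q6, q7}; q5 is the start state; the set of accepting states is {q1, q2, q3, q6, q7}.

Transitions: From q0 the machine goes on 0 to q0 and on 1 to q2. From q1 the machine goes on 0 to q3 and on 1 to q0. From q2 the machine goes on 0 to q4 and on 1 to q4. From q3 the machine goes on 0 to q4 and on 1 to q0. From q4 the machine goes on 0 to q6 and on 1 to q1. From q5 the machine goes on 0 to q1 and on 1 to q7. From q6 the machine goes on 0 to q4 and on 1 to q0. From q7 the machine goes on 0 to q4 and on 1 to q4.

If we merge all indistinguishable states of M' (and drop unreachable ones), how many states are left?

6

All states are reachable from the start state.
P0 = {q1,q2,q3,q6,q7} | {q0,q4,q5}.
On input 0, block {q1,q2,q3,q6,q7} splits into {q2,q3,q6,q7} and {q1}.
Split {q0,q4,q5} by δ(·,0) → {q0} and {q4} and {q5}.
Split {q2,q3,q6,q7} by δ(·,1) → {q2,q7} and {q3,q6}.
The partition is now stable with 6 blocks: {q2,q7} | {q0} | {q1} | {q4} | {q5} | {q3,q6}.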